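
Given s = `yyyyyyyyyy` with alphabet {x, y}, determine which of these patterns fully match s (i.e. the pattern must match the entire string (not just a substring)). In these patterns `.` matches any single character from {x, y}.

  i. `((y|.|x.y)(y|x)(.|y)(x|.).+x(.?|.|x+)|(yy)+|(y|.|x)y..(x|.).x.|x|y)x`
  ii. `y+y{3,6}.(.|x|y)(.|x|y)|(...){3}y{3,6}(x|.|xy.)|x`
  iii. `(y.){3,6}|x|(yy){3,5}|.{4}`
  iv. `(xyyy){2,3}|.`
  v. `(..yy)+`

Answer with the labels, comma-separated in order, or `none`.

ii, iii

i → no match — must end with `x`
ii → match
iii → match
iv → no match
v → no match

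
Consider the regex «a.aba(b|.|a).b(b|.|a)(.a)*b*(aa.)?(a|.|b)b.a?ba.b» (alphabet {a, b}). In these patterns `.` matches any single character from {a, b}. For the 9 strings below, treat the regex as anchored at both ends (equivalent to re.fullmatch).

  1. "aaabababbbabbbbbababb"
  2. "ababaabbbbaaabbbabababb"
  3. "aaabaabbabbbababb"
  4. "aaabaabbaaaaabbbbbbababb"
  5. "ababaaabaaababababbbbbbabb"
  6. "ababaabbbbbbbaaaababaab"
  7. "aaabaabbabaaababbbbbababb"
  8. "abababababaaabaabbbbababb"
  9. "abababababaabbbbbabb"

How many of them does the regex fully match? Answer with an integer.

9

1 → match
2 → match
3 → match
4 → match
5 → match
6 → match
7 → match
8 → match
9 → match
Total matched: 9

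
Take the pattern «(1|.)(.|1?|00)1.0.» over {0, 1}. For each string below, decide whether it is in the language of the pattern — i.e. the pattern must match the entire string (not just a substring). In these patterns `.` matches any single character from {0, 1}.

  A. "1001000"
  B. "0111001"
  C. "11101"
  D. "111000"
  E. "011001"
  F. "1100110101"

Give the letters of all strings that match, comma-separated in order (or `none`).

A, C, D, E

A → match
B → no match
C → match
D → match
E → match
F → no match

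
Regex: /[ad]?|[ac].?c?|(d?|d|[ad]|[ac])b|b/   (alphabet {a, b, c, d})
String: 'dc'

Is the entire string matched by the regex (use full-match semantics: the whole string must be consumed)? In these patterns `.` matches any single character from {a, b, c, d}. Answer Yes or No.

No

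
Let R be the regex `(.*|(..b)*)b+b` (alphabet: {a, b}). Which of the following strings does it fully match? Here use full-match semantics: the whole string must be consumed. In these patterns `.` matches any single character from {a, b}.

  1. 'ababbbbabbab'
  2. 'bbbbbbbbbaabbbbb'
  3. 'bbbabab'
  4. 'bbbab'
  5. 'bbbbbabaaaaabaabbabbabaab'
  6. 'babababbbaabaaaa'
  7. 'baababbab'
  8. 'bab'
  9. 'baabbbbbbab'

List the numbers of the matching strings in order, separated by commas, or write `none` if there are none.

2

1 → no match — must end with 'bb'
2 → match
3 → no match — must end with 'bb'
4 → no match — must end with 'bb'
5 → no match — must end with 'bb'
6 → no match — must end with 'bb'
7 → no match — must end with 'bb'
8 → no match — must end with 'bb'
9 → no match — must end with 'bb'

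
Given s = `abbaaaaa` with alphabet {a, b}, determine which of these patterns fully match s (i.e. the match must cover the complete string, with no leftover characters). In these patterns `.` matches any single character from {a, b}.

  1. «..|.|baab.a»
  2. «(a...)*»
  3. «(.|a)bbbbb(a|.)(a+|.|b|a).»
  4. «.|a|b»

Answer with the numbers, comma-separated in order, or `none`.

1 → no match
2 → match
3 → no match
4 → no match

2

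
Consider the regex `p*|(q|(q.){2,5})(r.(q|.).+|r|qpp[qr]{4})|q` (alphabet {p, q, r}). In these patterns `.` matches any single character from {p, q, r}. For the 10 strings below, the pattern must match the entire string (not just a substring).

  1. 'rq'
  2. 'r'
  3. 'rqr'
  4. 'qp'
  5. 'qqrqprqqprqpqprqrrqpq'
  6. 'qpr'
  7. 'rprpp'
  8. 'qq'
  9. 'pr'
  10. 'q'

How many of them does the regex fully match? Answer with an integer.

1. 'rq' → no match
2. 'r' → no match
3. 'rqr' → no match
4. 'qp' → no match
5 → no match
6. 'qpr' → no match
7. 'rprpp' → no match
8. 'qq' → no match
9. 'pr' → no match
10. 'q' → match
Total matched: 1

1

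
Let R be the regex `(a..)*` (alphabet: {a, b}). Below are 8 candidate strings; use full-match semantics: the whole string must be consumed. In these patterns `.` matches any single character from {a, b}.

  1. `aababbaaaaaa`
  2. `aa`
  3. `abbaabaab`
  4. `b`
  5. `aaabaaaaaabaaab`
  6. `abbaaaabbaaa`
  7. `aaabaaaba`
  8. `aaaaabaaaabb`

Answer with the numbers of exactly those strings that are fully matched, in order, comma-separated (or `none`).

1 → match
2 → no match
3 → match
4 → no match
5 → no match
6 → match
7 → no match
8 → match

1, 3, 6, 8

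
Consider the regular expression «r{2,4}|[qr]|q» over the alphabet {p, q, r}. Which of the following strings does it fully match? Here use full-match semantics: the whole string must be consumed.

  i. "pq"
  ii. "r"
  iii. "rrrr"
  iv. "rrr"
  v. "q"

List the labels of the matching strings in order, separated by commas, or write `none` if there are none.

i → no match
ii → match
iii → match
iv → match
v → match

ii, iii, iv, v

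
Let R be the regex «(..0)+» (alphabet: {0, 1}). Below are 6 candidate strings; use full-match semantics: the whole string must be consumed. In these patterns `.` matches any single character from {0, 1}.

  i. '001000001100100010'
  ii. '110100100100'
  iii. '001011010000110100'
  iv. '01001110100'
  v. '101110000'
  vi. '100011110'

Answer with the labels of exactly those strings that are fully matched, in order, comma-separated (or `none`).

i → no match
ii. '110100100100' → match
iii → no match
iv. '01001110100' → no match
v. '101110000' → no match
vi. '100011110' → no match

ii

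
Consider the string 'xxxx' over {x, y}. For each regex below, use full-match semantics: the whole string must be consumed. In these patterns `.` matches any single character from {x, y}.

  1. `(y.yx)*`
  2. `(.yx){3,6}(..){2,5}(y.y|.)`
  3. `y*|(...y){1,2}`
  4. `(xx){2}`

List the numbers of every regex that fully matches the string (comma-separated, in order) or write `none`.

1 → no match
2 → no match
3 → no match
4 → match

4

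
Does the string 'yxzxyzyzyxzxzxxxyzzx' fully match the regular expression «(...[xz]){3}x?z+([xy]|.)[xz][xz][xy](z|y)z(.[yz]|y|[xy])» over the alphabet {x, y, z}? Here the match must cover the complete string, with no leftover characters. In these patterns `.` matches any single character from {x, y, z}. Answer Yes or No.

Yes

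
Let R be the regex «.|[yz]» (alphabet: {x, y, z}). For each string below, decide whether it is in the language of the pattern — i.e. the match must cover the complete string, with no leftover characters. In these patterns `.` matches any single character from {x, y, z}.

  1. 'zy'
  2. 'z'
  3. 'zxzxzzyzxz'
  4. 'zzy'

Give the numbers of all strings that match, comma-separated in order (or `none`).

1. 'zy' → no match
2. 'z' → match
3. 'zxzxzzyzxz' → no match
4. 'zzy' → no match

2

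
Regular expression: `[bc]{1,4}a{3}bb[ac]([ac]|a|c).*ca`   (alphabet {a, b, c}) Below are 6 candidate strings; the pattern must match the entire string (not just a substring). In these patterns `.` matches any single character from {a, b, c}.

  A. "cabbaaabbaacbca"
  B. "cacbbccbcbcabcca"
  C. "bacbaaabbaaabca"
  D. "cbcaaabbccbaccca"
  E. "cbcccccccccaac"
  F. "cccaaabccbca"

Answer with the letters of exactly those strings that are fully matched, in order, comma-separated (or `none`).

A → no match
B → no match
C → no match
D → match
E → no match — must end with "ca"
F. "cccaaabccbca" → no match

D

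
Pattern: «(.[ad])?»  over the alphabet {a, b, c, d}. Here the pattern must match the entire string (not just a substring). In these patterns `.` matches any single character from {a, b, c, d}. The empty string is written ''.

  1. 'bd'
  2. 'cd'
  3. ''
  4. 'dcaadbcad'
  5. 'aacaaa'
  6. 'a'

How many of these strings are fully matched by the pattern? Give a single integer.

1. 'bd' → match
2. 'cd' → match
3. '' → match
4. 'dcaadbcad' → no match
5. 'aacaaa' → no match
6. 'a' → no match
Total matched: 3

3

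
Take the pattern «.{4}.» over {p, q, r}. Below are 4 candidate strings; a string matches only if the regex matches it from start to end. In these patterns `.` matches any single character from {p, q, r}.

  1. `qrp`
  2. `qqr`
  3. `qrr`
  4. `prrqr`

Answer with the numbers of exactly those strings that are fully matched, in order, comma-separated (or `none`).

1 → no match
2 → no match
3 → no match
4 → match

4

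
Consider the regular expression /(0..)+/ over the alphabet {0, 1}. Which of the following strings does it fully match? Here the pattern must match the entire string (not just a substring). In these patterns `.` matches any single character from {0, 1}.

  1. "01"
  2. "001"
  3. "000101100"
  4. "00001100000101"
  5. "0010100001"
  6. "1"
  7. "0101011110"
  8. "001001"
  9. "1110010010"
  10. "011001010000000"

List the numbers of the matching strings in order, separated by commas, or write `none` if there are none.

2, 8, 10

1 → no match
2 → match
3 → no match
4 → no match
5 → no match
6 → no match — must start with "0"
7 → no match
8 → match
9 → no match — must start with "0"
10 → match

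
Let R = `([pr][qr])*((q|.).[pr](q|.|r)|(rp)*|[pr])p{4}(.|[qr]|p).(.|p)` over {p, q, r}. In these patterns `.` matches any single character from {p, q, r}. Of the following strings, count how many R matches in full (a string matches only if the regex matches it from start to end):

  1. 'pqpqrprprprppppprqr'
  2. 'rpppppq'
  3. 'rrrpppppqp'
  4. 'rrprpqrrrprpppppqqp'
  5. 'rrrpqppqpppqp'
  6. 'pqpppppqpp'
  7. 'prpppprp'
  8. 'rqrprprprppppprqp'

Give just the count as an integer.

5

1 → match
2 → no match
3 → match
4 → match
5 → no match
6 → match
7 → no match
8 → match
Total matched: 5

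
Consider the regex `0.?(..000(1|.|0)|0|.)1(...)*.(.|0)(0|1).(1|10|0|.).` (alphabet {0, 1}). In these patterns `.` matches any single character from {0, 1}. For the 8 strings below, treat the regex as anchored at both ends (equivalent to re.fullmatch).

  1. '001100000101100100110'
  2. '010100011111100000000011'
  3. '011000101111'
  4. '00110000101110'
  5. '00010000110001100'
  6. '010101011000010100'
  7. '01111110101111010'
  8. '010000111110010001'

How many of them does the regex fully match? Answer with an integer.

1 → match
2 → match
3 → match
4 → no match
5 → match
6 → no match
7 → no match
8 → no match
Total matched: 4

4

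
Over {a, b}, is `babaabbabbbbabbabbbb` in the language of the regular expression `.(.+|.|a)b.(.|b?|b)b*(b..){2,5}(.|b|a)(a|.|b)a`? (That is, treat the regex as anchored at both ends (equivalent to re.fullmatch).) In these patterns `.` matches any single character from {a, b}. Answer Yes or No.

Every match must end with `a`, but `babaabbabbbbabbabbbb` does not.

No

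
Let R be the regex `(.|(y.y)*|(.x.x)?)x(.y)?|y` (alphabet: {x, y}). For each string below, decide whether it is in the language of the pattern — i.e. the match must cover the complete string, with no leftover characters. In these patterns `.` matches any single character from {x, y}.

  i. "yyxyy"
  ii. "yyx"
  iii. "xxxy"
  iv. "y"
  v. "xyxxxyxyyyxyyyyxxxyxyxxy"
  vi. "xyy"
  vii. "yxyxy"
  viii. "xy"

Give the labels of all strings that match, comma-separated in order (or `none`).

iii, iv, vi

i → no match
ii → no match
iii → match
iv → match
v → no match
vi → match
vii → no match
viii → no match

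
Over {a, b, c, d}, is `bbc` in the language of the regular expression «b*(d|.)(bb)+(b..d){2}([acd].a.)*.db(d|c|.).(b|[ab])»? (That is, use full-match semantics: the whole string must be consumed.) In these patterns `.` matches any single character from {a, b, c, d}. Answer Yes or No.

No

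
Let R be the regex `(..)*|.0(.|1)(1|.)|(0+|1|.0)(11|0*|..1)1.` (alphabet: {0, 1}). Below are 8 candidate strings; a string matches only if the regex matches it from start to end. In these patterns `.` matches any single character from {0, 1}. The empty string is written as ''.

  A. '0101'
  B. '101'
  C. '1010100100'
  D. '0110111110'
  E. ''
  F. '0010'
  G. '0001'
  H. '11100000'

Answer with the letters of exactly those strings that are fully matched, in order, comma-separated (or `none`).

A. '0101' → match
B. '101' → no match
C. '1010100100' → match
D. '0110111110' → match
E. '' → match
F. '0010' → match
G. '0001' → match
H. '11100000' → match

A, C, D, E, F, G, H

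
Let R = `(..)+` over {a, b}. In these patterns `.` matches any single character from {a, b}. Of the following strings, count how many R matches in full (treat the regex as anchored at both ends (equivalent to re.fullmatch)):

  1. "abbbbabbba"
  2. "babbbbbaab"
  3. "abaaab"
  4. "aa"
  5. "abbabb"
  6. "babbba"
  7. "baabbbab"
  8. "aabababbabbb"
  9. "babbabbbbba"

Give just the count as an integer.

8

1. "abbbbabbba" → match
2. "babbbbbaab" → match
3. "abaaab" → match
4. "aa" → match
5. "abbabb" → match
6. "babbba" → match
7. "baabbbab" → match
8. "aabababbabbb" → match
9. "babbabbbbba" → no match
Total matched: 8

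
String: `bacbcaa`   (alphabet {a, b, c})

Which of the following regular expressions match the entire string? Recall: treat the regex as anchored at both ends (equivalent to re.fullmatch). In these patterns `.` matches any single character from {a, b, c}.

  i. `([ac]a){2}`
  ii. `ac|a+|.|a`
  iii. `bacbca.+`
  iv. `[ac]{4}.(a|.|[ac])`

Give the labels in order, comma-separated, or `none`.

i → no match
ii → no match
iii → match
iv → no match

iii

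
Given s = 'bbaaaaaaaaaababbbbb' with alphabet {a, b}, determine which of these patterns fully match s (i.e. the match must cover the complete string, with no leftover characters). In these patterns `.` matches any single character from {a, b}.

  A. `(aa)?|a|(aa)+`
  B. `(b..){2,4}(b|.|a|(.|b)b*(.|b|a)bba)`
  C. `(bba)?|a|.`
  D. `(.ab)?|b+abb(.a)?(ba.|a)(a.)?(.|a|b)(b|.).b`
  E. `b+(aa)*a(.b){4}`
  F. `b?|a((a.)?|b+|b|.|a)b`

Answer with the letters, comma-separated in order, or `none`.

A → no match
B → no match
C → no match
D → no match
E → match
F → no match

E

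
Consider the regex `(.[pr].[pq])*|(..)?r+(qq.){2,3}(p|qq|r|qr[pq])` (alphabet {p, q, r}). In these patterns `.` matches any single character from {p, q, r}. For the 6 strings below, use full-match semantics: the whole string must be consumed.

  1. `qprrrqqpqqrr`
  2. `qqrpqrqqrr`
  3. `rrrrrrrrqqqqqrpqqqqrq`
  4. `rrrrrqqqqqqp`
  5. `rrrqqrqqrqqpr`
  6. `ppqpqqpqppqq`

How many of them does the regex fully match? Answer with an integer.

3

1 → match
2 → no match
3 → no match
4 → match
5 → match
6 → no match
Total matched: 3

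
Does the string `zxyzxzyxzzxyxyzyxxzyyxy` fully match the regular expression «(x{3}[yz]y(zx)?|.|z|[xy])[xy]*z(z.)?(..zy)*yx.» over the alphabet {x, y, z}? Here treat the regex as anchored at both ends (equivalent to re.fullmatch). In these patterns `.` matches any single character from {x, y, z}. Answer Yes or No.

No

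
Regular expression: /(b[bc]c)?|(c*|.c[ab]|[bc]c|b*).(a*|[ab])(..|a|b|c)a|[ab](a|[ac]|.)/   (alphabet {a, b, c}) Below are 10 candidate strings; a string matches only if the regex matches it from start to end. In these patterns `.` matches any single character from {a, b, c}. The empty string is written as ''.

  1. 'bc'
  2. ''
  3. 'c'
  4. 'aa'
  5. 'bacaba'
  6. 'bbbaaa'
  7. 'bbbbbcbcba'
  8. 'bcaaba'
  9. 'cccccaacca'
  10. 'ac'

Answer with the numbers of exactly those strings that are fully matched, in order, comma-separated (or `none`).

1, 2, 4, 6, 7, 8, 9, 10

1 → match
2 → match
3 → no match
4 → match
5 → no match
6 → match
7 → match
8 → match
9 → match
10 → match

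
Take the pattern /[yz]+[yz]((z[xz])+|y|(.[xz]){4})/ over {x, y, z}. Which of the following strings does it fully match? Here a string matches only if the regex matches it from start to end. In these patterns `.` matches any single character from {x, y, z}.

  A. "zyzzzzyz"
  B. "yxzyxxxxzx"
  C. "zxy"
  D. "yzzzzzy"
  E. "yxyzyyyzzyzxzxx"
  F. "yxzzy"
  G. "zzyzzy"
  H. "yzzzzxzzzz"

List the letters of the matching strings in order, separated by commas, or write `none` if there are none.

A → no match
B → no match
C → no match
D → match
E → no match
F → no match
G → match
H → match

D, G, H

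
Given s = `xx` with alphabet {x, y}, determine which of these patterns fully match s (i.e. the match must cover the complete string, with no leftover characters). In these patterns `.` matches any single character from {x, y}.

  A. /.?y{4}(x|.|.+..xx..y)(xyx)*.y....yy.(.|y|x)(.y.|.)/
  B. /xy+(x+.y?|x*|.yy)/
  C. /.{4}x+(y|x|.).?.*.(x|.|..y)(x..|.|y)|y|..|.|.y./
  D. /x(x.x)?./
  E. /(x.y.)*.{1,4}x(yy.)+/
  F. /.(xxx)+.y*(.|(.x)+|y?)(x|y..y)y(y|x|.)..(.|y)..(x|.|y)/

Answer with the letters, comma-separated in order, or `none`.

C, D

A → no match
B → no match — must start with `xy`
C → match
D → match
E → no match
F → no match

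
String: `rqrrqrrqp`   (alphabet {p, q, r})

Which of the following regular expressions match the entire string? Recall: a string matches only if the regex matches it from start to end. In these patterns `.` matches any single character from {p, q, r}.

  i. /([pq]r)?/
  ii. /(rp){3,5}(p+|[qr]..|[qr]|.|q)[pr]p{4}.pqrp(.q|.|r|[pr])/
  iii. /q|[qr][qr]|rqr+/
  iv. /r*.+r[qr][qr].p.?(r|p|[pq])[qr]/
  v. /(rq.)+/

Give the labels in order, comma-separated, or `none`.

i → no match
ii → no match — must start with `rp`
iii → no match
iv → no match
v → match

v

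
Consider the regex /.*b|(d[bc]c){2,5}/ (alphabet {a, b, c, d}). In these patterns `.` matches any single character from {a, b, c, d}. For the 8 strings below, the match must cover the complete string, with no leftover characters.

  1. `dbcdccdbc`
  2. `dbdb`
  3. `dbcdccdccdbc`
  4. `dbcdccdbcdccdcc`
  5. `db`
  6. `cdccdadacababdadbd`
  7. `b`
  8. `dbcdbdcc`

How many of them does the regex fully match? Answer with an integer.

6

1 → match
2 → match
3 → match
4 → match
5 → match
6 → no match
7 → match
8 → no match
Total matched: 6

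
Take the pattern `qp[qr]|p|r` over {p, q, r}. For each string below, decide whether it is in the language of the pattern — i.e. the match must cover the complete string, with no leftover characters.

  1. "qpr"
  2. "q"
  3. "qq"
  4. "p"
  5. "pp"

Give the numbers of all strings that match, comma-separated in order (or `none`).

1, 4

1 → match
2 → no match
3 → no match
4 → match
5 → no match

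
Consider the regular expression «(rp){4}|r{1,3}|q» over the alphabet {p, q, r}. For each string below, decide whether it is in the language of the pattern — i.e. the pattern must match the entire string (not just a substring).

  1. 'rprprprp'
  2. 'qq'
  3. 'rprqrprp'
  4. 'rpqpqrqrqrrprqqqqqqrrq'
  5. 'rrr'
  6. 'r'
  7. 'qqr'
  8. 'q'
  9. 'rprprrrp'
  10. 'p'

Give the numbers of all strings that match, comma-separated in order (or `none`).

1. 'rprprprp' → match
2. 'qq' → no match
3. 'rprqrprp' → no match
4 → no match
5. 'rrr' → match
6. 'r' → match
7. 'qqr' → no match
8. 'q' → match
9. 'rprprrrp' → no match
10. 'p' → no match

1, 5, 6, 8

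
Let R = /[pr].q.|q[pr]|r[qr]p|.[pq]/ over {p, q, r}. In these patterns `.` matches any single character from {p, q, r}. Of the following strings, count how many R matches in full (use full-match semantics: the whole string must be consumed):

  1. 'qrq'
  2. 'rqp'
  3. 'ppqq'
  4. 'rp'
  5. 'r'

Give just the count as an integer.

1. 'qrq' → no match
2. 'rqp' → match
3. 'ppqq' → match
4. 'rp' → match
5. 'r' → no match
Total matched: 3

3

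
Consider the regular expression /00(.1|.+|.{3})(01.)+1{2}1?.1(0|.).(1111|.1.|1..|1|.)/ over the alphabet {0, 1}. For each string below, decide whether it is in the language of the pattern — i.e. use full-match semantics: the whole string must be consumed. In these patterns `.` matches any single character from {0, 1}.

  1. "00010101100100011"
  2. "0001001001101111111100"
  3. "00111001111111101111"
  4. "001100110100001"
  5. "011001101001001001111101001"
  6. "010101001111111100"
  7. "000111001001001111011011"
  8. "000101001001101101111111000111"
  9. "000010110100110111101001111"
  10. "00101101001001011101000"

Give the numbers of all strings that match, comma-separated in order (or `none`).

2, 3, 9, 10

1 → no match
2 → match
3 → match
4 → no match
5 → no match — must start with "00"
6 → no match — must start with "00"
7 → no match
8 → no match
9 → match
10 → match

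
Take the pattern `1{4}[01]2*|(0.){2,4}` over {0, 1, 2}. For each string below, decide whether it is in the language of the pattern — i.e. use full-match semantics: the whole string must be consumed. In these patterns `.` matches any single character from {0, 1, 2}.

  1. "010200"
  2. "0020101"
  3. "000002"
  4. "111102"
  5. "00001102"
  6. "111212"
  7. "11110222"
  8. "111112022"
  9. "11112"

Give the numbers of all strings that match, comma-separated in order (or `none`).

1 → match
2 → no match
3 → match
4 → match
5 → no match
6 → no match
7 → match
8 → no match
9 → no match

1, 3, 4, 7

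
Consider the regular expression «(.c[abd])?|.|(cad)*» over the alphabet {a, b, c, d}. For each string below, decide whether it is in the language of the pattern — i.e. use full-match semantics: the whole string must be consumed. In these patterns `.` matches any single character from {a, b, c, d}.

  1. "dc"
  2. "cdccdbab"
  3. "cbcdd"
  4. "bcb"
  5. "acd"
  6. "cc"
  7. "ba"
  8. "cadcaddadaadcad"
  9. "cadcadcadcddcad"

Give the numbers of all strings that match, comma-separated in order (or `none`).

4, 5

1 → no match
2 → no match
3 → no match
4 → match
5 → match
6 → no match
7 → no match
8 → no match
9 → no match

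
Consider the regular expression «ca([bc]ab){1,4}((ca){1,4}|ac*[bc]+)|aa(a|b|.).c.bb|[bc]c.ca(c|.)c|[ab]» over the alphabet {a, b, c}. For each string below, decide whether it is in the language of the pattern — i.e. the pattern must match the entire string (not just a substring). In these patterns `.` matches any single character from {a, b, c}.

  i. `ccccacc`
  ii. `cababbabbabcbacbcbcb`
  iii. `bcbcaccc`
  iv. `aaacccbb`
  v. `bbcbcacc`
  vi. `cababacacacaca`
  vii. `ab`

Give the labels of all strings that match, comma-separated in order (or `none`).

i, iv

i → match
ii → no match
iii → no match
iv → match
v → no match
vi → no match
vii → no match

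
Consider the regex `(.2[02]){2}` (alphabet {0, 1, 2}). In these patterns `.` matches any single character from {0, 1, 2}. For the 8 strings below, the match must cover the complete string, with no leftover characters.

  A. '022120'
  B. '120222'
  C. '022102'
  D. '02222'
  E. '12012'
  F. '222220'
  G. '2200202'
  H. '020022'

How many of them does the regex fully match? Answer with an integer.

4

A → match
B → match
C → no match
D → no match
E → no match
F → match
G → no match
H → match
Total matched: 4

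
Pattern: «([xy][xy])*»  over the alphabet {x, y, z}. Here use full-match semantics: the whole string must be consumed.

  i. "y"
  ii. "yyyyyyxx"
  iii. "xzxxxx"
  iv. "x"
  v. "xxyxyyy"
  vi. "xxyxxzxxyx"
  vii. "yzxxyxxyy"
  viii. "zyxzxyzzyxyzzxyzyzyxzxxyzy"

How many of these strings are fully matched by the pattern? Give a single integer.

i → no match
ii → match
iii → no match
iv → no match
v → no match
vi → no match
vii → no match
viii → no match
Total matched: 1

1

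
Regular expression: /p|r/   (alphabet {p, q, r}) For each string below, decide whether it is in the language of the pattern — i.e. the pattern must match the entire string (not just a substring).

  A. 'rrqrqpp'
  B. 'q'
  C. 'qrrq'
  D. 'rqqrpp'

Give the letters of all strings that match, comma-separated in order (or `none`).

A → no match
B → no match
C → no match
D → no match

none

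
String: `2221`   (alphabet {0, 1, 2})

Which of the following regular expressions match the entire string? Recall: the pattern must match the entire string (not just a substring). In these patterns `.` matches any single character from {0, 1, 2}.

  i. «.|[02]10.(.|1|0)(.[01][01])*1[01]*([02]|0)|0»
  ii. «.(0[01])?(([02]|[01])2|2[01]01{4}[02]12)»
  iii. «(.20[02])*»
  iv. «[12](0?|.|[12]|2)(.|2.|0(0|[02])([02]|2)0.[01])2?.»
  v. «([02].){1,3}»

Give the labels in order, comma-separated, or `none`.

i → no match
ii → no match
iii → no match
iv → match
v → match

iv, v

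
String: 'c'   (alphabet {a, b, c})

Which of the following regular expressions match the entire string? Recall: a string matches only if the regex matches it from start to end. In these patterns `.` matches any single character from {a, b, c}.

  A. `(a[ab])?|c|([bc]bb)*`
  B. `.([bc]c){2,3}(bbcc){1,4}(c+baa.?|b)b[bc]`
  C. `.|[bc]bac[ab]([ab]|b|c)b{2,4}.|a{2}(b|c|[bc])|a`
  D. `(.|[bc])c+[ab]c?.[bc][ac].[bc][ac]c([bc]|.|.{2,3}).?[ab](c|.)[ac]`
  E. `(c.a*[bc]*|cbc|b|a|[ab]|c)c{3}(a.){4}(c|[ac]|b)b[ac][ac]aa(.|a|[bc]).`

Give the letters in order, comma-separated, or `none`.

A → match
B → no match
C → match
D → no match
E → no match

A, C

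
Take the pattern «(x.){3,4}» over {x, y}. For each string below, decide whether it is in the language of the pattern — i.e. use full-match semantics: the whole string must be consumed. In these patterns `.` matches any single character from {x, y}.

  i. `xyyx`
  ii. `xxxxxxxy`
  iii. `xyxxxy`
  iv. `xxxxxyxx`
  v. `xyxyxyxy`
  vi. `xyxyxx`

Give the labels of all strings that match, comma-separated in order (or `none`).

i → no match
ii → match
iii → match
iv → match
v → match
vi → match

ii, iii, iv, v, vi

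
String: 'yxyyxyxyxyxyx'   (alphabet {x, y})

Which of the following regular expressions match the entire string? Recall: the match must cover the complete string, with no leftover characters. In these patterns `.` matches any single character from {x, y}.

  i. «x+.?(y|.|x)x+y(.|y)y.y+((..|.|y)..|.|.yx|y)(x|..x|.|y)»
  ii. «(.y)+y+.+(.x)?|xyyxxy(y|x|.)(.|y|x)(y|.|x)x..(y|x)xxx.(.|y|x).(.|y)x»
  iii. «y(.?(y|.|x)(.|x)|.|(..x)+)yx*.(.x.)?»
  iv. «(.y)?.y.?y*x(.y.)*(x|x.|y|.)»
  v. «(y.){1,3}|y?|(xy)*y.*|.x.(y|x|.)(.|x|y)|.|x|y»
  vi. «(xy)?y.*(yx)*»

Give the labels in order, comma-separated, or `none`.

v, vi

i → no match — must start with 'x'
ii → no match
iii → no match
iv → no match
v → match
vi → match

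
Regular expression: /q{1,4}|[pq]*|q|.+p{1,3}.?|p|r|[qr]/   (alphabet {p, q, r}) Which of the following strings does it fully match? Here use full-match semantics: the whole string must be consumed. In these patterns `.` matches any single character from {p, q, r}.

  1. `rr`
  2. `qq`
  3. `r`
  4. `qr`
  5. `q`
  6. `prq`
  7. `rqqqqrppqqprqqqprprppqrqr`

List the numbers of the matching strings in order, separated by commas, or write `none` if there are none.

2, 3, 5

1 → no match
2 → match
3 → match
4 → no match
5 → match
6 → no match
7 → no match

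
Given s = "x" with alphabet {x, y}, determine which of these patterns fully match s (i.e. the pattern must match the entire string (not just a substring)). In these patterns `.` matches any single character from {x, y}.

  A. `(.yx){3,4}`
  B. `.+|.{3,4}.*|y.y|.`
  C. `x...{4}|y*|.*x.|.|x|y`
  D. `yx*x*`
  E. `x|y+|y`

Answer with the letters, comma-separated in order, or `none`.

B, C, E

A → no match — must end with "yx"
B → match
C → match
D → no match — must start with "y"
E → match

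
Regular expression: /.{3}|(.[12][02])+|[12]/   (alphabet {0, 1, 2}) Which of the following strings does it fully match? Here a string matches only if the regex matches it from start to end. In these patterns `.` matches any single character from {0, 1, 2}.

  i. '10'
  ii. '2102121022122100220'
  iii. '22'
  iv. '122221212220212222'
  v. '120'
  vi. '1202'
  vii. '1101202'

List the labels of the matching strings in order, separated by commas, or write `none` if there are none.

i → no match
ii → no match
iii → no match
iv → no match
v → match
vi → no match
vii → no match

v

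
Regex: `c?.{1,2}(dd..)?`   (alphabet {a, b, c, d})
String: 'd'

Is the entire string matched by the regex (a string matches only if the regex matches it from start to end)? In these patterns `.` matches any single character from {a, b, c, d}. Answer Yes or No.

Yes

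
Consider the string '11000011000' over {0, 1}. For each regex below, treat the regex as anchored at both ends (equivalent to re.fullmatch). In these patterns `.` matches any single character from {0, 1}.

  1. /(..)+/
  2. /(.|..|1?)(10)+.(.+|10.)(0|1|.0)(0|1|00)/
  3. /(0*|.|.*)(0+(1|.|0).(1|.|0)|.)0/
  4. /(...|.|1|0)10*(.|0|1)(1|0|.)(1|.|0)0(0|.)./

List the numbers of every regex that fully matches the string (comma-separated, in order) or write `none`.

2, 3, 4

1 → no match
2 → match
3 → match
4 → match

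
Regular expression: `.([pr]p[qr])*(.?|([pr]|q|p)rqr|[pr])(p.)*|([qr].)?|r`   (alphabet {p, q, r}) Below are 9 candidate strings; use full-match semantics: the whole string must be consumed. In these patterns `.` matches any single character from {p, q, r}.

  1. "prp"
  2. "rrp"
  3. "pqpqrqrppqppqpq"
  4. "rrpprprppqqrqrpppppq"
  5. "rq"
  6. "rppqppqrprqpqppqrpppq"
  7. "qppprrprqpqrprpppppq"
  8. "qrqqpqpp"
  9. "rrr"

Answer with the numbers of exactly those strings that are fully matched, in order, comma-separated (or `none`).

1. "prp" → no match
2. "rrp" → no match
3 → no match
4 → no match
5. "rq" → match
6 → no match
7 → no match
8. "qrqqpqpp" → no match
9. "rrr" → no match

5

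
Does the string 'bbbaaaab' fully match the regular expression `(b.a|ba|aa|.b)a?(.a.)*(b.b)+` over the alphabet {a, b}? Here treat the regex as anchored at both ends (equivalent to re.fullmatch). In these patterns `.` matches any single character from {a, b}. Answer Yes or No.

No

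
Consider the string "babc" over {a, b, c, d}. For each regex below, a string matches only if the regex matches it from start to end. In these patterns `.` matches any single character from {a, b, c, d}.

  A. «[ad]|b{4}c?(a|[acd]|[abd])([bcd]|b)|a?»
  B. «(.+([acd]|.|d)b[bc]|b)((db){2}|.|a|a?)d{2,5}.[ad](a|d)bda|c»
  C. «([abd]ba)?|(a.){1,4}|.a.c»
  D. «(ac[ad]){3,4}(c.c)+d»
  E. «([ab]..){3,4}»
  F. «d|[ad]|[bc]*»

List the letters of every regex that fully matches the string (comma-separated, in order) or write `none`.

C

A → no match
B → no match
C → match
D → no match — must start with "ac"
E → no match
F → no match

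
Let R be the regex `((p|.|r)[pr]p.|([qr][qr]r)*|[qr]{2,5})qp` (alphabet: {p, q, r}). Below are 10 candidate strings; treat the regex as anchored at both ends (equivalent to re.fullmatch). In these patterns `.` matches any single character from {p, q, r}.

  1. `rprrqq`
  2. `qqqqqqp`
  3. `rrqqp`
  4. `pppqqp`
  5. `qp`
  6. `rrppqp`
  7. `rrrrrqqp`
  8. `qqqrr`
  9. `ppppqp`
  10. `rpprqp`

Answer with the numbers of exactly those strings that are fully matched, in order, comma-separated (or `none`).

2, 3, 4, 5, 6, 9, 10

1 → no match — must end with `qp`
2 → match
3 → match
4 → match
5 → match
6 → match
7 → no match
8 → no match — must end with `qp`
9 → match
10 → match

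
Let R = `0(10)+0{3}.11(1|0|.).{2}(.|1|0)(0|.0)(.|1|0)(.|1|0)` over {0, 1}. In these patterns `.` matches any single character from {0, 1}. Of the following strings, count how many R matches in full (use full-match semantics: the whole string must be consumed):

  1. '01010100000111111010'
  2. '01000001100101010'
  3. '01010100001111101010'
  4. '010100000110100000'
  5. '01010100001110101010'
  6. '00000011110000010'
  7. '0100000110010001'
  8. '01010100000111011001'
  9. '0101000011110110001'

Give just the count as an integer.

8

1 → match
2 → match
3 → match
4 → match
5 → match
6 → no match — must start with '010'
7 → match
8 → match
9 → match
Total matched: 8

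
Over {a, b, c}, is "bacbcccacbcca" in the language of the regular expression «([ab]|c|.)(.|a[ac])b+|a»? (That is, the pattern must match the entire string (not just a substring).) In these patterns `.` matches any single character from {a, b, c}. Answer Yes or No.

No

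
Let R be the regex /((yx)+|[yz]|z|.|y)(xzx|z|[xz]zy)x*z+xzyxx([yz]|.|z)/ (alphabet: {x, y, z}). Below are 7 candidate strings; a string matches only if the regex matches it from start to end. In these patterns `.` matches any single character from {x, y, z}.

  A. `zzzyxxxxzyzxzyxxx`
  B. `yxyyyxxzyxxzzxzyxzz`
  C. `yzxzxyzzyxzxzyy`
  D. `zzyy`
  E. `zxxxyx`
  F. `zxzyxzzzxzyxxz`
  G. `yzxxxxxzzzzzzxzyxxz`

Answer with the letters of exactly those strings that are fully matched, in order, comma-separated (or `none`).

A → no match
B → no match
C → no match
D → no match
E → no match
F → match
G → match

F, G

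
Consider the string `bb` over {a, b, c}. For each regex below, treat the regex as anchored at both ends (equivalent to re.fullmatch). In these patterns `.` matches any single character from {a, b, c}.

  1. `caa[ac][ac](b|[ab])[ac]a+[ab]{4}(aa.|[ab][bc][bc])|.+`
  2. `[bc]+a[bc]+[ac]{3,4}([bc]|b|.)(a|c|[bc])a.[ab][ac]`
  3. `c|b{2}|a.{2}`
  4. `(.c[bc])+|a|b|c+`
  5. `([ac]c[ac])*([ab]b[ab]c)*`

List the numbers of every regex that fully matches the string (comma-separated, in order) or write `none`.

1 → match
2 → no match
3 → match
4 → no match
5 → no match

1, 3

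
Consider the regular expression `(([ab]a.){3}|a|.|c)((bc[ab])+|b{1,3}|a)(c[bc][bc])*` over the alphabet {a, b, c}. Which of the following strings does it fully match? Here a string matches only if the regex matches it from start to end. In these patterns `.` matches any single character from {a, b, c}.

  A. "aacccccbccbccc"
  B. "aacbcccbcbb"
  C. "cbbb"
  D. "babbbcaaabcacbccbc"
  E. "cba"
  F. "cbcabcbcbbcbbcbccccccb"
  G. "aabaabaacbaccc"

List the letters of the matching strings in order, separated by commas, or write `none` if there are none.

A → match
B. "aacbcccbcbb" → match
C. "cbbb" → match
D → no match
E. "cba" → no match
F → match
G → no match

A, B, C, F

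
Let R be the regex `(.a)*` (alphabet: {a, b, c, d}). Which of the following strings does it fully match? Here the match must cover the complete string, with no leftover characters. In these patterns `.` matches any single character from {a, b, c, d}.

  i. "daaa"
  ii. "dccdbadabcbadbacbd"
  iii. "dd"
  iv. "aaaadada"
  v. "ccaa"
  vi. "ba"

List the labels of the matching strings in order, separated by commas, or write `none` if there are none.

i, iv, vi

i. "daaa" → match
ii → no match
iii. "dd" → no match
iv. "aaaadada" → match
v. "ccaa" → no match
vi. "ba" → match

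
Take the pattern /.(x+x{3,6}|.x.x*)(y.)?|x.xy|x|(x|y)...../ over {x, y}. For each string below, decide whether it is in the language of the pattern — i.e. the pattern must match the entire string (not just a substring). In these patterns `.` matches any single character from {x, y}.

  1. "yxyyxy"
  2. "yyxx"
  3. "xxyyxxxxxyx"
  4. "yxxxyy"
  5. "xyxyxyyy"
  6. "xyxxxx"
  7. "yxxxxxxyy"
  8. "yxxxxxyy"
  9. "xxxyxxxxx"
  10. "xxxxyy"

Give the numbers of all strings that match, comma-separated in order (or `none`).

1. "yxyyxy" → match
2. "yyxx" → match
3. "xxyyxxxxxyx" → no match
4. "yxxxyy" → match
5. "xyxyxyyy" → no match
6. "xyxxxx" → match
7. "yxxxxxxyy" → match
8. "yxxxxxyy" → match
9. "xxxyxxxxx" → match
10. "xxxxyy" → match

1, 2, 4, 6, 7, 8, 9, 10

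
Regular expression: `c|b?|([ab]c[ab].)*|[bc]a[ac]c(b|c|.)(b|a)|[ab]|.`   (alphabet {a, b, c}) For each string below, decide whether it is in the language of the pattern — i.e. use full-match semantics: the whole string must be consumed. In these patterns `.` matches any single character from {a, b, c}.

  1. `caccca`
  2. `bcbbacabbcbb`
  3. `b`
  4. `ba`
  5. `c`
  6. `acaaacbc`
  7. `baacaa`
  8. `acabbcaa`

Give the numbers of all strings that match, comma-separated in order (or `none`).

1, 2, 3, 5, 6, 7, 8

1 → match
2 → match
3 → match
4 → no match
5 → match
6 → match
7 → match
8 → match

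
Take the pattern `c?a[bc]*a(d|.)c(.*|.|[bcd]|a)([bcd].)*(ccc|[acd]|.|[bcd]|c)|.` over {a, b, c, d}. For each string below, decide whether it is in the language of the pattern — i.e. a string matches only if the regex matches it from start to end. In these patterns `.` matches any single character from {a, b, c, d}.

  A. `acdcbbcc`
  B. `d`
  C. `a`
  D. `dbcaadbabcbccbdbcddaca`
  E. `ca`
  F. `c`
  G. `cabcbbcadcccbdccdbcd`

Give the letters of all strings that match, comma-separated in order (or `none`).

B, C, F, G

A → no match
B → match
C → match
D → no match
E → no match
F → match
G → match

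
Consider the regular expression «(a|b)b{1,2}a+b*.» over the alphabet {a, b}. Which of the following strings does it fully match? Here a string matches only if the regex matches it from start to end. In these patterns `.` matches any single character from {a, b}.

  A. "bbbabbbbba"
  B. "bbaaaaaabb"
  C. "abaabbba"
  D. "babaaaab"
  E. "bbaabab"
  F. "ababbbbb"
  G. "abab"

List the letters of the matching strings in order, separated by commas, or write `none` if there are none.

A, B, C, F, G

A. "bbbabbbbba" → match
B. "bbaaaaaabb" → match
C. "abaabbba" → match
D. "babaaaab" → no match
E. "bbaabab" → no match
F. "ababbbbb" → match
G. "abab" → match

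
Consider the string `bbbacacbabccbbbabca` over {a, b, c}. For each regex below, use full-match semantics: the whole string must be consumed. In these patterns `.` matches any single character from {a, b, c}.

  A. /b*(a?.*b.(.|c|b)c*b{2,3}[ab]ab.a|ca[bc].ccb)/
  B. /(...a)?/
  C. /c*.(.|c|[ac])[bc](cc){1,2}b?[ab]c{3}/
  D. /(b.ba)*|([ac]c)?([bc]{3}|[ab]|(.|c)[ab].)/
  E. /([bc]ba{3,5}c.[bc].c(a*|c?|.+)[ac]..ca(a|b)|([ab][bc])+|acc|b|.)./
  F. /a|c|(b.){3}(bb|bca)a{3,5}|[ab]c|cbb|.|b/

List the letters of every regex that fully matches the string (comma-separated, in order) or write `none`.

A

A → match
B → no match
C → no match — must end with `c`
D → no match
E → no match
F → no match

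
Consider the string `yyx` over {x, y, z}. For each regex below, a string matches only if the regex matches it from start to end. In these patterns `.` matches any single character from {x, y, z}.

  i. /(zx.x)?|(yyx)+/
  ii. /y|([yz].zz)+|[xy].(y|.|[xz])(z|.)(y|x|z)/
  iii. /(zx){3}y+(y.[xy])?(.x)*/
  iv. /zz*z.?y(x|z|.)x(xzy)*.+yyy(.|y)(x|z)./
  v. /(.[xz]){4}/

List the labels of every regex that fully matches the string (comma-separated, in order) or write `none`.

i

i → match
ii → no match
iii → no match — must start with `zx`
iv → no match — must start with `z`
v → no match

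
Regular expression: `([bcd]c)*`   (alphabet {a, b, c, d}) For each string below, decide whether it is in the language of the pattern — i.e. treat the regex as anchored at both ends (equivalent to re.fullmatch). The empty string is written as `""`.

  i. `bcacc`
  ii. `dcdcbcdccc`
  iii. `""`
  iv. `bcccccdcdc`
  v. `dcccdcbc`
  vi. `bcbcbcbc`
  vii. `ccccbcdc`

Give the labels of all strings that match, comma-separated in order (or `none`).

i. `bcacc` → no match
ii. `dcdcbcdccc` → match
iii. `""` → match
iv. `bcccccdcdc` → match
v. `dcccdcbc` → match
vi. `bcbcbcbc` → match
vii. `ccccbcdc` → match

ii, iii, iv, v, vi, vii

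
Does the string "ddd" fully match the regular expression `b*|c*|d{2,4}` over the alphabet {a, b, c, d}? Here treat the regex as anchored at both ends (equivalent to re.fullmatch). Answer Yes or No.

Yes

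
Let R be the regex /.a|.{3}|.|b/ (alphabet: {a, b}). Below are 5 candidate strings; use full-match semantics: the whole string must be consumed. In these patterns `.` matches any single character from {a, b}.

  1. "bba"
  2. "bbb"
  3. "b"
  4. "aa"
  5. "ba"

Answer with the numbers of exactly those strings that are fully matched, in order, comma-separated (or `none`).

1. "bba" → match
2. "bbb" → match
3. "b" → match
4. "aa" → match
5. "ba" → match

1, 2, 3, 4, 5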